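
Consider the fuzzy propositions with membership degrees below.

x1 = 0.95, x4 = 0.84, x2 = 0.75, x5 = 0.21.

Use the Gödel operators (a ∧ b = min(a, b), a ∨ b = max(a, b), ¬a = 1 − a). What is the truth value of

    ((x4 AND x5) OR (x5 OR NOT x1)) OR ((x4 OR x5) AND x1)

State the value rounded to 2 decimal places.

0.84

x4 AND x5 = min(a, b) on (0.84, 0.21) = 0.21
NOT x1 = 1 − 0.95 = 0.05
x5 OR NOT x1 = max(a, b) on (0.21, 0.05) = 0.21
(x4 AND x5) OR (x5 OR NOT x1) = max(a, b) on (0.21, 0.21) = 0.21
x4 OR x5 = max(a, b) on (0.84, 0.21) = 0.84
(x4 OR x5) AND x1 = min(a, b) on (0.84, 0.95) = 0.84
((x4 AND x5) OR (x5 OR NOT x1)) OR ((x4 OR x5) AND x1) = max(a, b) on (0.21, 0.84) = 0.84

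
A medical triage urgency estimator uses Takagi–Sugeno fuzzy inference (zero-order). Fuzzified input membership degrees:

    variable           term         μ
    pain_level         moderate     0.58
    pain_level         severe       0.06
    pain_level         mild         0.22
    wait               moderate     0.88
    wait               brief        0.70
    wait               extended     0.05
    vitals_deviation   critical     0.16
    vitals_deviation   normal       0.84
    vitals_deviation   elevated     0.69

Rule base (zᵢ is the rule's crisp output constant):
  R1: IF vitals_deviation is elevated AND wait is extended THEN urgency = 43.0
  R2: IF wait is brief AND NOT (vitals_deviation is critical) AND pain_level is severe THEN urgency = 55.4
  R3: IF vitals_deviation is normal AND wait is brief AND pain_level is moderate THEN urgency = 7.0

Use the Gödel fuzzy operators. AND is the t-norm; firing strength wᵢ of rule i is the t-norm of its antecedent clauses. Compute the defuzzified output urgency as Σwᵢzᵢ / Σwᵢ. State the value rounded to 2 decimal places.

R1 (z=43.0): elevated=0.69, extended=0.05; AND[min(a, b)] → w = 0.05
R2 (z=55.4): brief=0.70, ¬critical=1−0.16=0.84, severe=0.06; AND[min(a, b)] → w = 0.06
R3 (z=7.0): normal=0.84, brief=0.70, moderate=0.58; AND[min(a, b)] → w = 0.58
Weighted average = (0.05·43.0 + 0.06·55.4 + 0.58·7.0) / (0.05 + 0.06 + 0.58)
  = 9.5340 / 0.6900 = 13.82

13.82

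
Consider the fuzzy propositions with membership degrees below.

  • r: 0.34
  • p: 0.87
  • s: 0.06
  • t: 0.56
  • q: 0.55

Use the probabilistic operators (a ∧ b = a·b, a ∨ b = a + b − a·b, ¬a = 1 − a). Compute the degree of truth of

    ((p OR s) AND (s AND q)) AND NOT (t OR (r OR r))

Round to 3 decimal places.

0.006

p OR s = a + b − a·b on (0.8700, 0.0600) = 0.8778
s AND q = a·b on (0.0600, 0.5500) = 0.0330
(p OR s) AND (s AND q) = a·b on (0.8778, 0.0330) = 0.0290
r OR r = a + b − a·b on (0.3400, 0.3400) = 0.5644
t OR (r OR r) = a + b − a·b on (0.5600, 0.5644) = 0.8083
NOT (t OR (r OR r)) = 1 − 0.8083 = 0.1917
((p OR s) AND (s AND q)) AND NOT (t OR (r OR r)) = a·b on (0.0290, 0.1917) = 0.0056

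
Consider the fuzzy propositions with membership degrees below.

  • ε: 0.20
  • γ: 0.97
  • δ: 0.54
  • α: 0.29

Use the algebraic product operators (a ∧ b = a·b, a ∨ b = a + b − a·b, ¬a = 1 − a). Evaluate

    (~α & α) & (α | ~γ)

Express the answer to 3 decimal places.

0.064

~α = 1 − 0.2900 = 0.7100
~α & α = a·b on (0.7100, 0.2900) = 0.2059
~γ = 1 − 0.9700 = 0.0300
α | ~γ = a + b − a·b on (0.2900, 0.0300) = 0.3113
(~α & α) & (α | ~γ) = a·b on (0.2059, 0.3113) = 0.0641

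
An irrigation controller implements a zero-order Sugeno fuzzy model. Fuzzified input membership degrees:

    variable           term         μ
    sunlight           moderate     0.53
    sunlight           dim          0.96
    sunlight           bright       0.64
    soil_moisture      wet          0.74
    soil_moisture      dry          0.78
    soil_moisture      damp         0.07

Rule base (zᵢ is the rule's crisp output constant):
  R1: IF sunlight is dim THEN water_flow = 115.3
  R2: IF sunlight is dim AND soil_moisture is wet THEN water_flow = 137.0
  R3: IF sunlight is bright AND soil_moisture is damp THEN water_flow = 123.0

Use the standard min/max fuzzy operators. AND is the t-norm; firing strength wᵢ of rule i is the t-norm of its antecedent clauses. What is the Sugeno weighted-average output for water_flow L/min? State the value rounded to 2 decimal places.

R1 (z=115.3): dim=0.96 → w = 0.96
R2 (z=137.0): dim=0.96, wet=0.74; AND[min(a, b)] → w = 0.74
R3 (z=123.0): bright=0.64, damp=0.07; AND[min(a, b)] → w = 0.07
Weighted average = (0.96·115.3 + 0.74·137.0 + 0.07·123.0) / (0.96 + 0.74 + 0.07)
  = 220.6780 / 1.7700 = 124.68

124.68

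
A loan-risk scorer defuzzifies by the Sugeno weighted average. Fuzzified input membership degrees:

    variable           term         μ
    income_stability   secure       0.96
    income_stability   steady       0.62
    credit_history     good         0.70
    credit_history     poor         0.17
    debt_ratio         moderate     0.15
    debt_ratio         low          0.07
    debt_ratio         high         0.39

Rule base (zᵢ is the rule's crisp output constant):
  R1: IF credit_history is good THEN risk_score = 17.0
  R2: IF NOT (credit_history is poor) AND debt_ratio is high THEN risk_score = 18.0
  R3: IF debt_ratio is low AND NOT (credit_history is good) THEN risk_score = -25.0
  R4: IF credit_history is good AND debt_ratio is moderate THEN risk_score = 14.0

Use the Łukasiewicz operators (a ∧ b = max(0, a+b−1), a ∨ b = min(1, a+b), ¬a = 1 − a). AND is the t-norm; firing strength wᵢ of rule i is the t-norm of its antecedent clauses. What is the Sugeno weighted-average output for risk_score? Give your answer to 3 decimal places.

R1 (z=17.0): good=0.70 → w = 0.70
R2 (z=18.0): ¬poor=1−0.17=0.83, high=0.39; AND[max(0, a+b−1)] → w = 0.22
R3 (z=-25.0): low=0.07, ¬good=1−0.70=0.30; AND[max(0, a+b−1)] → w = 0.00
R4 (z=14.0): good=0.70, moderate=0.15; AND[max(0, a+b−1)] → w = 0.00
Weighted average = (0.70·17.0 + 0.22·18.0 + 0.00·-25.0 + 0.00·14.0) / (0.70 + 0.22 + 0.00 + 0.00)
  = 15.8600 / 0.9200 = 17.239

17.239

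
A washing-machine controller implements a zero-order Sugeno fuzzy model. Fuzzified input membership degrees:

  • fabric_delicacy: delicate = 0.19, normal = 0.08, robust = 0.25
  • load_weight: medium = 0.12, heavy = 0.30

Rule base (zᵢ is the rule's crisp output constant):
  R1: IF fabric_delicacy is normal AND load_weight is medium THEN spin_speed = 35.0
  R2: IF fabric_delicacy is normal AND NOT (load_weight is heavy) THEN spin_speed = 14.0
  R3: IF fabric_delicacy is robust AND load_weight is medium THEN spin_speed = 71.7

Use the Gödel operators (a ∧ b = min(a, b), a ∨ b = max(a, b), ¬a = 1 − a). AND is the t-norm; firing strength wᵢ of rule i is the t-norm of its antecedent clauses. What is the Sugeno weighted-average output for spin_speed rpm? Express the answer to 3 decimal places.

R1 (z=35.0): normal=0.08, medium=0.12; AND[min(a, b)] → w = 0.08
R2 (z=14.0): normal=0.08, ¬heavy=1−0.30=0.70; AND[min(a, b)] → w = 0.08
R3 (z=71.7): robust=0.25, medium=0.12; AND[min(a, b)] → w = 0.12
Weighted average = (0.08·35.0 + 0.08·14.0 + 0.12·71.7) / (0.08 + 0.08 + 0.12)
  = 12.5240 / 0.2800 = 44.729

44.729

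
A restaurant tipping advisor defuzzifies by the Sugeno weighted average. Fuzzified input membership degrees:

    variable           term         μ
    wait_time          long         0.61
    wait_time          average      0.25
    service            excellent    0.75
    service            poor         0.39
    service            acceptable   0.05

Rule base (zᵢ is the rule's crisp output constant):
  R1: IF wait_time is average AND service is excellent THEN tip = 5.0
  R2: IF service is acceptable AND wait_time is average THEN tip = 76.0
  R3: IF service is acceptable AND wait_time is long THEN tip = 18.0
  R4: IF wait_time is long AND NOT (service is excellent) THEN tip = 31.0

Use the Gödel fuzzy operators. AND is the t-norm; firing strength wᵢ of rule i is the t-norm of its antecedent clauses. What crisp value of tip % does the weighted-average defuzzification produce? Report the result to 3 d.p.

R1 (z=5.0): average=0.25, excellent=0.75; AND[min(a, b)] → w = 0.25
R2 (z=76.0): acceptable=0.05, average=0.25; AND[min(a, b)] → w = 0.05
R3 (z=18.0): acceptable=0.05, long=0.61; AND[min(a, b)] → w = 0.05
R4 (z=31.0): long=0.61, ¬excellent=1−0.75=0.25; AND[min(a, b)] → w = 0.25
Weighted average = (0.25·5.0 + 0.05·76.0 + 0.05·18.0 + 0.25·31.0) / (0.25 + 0.05 + 0.05 + 0.25)
  = 13.7000 / 0.6000 = 22.833

22.833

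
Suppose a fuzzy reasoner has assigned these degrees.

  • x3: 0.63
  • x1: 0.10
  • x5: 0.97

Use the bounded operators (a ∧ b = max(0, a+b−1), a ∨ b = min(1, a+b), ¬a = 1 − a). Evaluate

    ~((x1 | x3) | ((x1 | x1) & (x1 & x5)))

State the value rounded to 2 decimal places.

0.27

x1 | x3 = min(1, a+b) on (0.10, 0.63) = 0.73
x1 | x1 = min(1, a+b) on (0.10, 0.10) = 0.20
x1 & x5 = max(0, a+b−1) on (0.10, 0.97) = 0.07
(x1 | x1) & (x1 & x5) = max(0, a+b−1) on (0.20, 0.07) = 0.00
(x1 | x3) | ((x1 | x1) & (x1 & x5)) = min(1, a+b) on (0.73, 0.00) = 0.73
~((x1 | x3) | ((x1 | x1) & (x1 & x5))) = 1 − 0.73 = 0.27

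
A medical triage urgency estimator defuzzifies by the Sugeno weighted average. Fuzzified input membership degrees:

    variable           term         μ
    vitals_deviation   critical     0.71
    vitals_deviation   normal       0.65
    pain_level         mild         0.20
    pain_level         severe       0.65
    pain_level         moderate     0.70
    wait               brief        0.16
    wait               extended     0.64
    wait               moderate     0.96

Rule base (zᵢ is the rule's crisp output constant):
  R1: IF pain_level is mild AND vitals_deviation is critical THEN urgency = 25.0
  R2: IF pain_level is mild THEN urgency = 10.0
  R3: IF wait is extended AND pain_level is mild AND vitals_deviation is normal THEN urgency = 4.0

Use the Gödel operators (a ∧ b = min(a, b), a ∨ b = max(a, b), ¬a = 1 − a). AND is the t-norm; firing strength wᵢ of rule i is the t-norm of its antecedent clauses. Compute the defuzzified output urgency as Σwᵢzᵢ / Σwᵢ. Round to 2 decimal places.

13.00

R1 (z=25.0): mild=0.20, critical=0.71; AND[min(a, b)] → w = 0.20
R2 (z=10.0): mild=0.20 → w = 0.20
R3 (z=4.0): extended=0.64, mild=0.20, normal=0.65; AND[min(a, b)] → w = 0.20
Weighted average = (0.20·25.0 + 0.20·10.0 + 0.20·4.0) / (0.20 + 0.20 + 0.20)
  = 7.8000 / 0.6000 = 13.00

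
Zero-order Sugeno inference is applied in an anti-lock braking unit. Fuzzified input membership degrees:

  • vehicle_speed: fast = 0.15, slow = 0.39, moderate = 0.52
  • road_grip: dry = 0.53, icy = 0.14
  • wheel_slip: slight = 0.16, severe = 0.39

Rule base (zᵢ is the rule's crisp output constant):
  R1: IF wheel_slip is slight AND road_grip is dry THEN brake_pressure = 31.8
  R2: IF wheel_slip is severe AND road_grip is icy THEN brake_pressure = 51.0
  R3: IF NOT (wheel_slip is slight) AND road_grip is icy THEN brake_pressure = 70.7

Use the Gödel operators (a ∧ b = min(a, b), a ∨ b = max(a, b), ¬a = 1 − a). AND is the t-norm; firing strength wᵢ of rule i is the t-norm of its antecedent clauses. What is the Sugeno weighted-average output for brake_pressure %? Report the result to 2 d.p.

R1 (z=31.8): slight=0.16, dry=0.53; AND[min(a, b)] → w = 0.16
R2 (z=51.0): severe=0.39, icy=0.14; AND[min(a, b)] → w = 0.14
R3 (z=70.7): ¬slight=1−0.16=0.84, icy=0.14; AND[min(a, b)] → w = 0.14
Weighted average = (0.16·31.8 + 0.14·51.0 + 0.14·70.7) / (0.16 + 0.14 + 0.14)
  = 22.1260 / 0.4400 = 50.29

50.29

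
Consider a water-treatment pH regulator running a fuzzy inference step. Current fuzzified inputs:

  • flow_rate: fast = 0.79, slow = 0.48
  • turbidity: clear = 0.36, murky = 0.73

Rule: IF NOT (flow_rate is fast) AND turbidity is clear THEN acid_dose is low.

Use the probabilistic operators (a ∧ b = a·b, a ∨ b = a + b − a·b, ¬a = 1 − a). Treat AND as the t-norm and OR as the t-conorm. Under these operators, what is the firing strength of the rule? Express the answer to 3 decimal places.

0.076

firing strength: ¬fast=1−0.79=0.21, clear=0.36; AND[a·b] → w = 0.0756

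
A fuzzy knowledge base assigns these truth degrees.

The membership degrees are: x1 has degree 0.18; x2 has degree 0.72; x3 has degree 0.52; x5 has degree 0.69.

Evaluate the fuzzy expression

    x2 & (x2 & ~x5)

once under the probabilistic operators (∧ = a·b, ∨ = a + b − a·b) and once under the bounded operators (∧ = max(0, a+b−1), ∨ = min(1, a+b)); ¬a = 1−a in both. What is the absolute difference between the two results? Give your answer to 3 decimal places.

0.161

Under probabilistic:
  ~x5 = 1 − 0.6900 = 0.3100
  x2 & ~x5 = a·b on (0.7200, 0.3100) = 0.2232
  x2 & (x2 & ~x5) = a·b on (0.7200, 0.2232) = 0.1607
  → value = 0.1607
Under bounded:
  ~x5 = 1 − 0.69 = 0.31
  x2 & ~x5 = max(0, a+b−1) on (0.72, 0.31) = 0.03
  x2 & (x2 & ~x5) = max(0, a+b−1) on (0.72, 0.03) = 0.00
  → value = 0.0000
|0.1607 − 0.0000| = 0.161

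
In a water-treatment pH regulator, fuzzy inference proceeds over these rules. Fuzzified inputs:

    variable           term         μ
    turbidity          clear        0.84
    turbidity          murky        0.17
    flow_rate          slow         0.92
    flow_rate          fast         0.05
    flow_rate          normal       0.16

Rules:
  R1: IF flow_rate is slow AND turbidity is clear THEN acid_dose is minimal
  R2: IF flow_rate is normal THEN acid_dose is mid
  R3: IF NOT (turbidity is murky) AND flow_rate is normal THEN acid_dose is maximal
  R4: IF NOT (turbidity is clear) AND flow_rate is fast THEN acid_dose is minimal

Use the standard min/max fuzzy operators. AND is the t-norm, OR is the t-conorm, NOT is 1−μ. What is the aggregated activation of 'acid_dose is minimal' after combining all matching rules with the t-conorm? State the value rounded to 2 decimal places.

0.84

R1: slow=0.92, clear=0.84; AND[min(a, b)] → w = 0.84
R2: normal=0.16 → w = 0.16
R3: ¬murky=1−0.17=0.83, normal=0.16; AND[min(a, b)] → w = 0.16
R4: ¬clear=1−0.84=0.16, fast=0.05; AND[min(a, b)] → w = 0.05
Rules with consequent 'minimal': {R1, R4} → strengths 0.84, 0.05
Aggregate via t-conorm [max(a, b)]: 0.84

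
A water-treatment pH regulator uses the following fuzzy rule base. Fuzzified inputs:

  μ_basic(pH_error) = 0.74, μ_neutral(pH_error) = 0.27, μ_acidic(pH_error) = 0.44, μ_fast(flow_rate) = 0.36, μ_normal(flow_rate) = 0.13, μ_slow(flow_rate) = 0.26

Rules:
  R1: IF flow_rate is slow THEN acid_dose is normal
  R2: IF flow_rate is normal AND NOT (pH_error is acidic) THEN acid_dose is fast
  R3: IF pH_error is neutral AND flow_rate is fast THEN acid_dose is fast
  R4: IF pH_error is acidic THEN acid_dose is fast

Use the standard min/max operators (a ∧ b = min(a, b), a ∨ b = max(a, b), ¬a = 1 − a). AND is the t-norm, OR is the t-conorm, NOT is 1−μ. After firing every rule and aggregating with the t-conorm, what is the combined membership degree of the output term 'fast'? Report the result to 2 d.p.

0.44

R1: slow=0.26 → w = 0.26
R2: normal=0.13, ¬acidic=1−0.44=0.56; AND[min(a, b)] → w = 0.13
R3: neutral=0.27, fast=0.36; AND[min(a, b)] → w = 0.27
R4: acidic=0.44 → w = 0.44
Rules with consequent 'fast': {R2, R3, R4} → strengths 0.13, 0.27, 0.44
Aggregate via t-conorm [max(a, b)]: 0.44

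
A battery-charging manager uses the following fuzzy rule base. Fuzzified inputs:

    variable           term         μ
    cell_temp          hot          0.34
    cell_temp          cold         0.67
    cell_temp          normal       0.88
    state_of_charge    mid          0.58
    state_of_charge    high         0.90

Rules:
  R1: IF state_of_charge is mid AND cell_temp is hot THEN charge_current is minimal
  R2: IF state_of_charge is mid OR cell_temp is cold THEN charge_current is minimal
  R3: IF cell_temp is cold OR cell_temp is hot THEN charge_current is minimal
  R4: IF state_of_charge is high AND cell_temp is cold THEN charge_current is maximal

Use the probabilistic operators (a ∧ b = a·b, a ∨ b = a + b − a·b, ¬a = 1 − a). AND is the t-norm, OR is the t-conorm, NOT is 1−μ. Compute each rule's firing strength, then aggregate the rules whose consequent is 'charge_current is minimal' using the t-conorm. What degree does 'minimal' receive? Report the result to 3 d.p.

0.976

R1: mid=0.58, hot=0.34; AND[a·b] → w = 0.1972
R2: mid=0.58, cold=0.67; OR[a + b − a·b] → w = 0.8614
R3: cold=0.67, hot=0.34; OR[a + b − a·b] → w = 0.7822
R4: high=0.90, cold=0.67; AND[a·b] → w = 0.6030
Rules with consequent 'minimal': {R1, R2, R3} → strengths 0.1972, 0.8614, 0.7822
Aggregate via t-conorm [a + b − a·b]: 0.9758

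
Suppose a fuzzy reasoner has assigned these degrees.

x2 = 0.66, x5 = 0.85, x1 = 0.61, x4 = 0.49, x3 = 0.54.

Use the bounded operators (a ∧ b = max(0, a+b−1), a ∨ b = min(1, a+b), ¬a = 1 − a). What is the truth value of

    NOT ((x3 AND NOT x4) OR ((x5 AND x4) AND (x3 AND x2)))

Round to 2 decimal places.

0.95

NOT x4 = 1 − 0.49 = 0.51
x3 AND NOT x4 = max(0, a+b−1) on (0.54, 0.51) = 0.05
x5 AND x4 = max(0, a+b−1) on (0.85, 0.49) = 0.34
x3 AND x2 = max(0, a+b−1) on (0.54, 0.66) = 0.20
(x5 AND x4) AND (x3 AND x2) = max(0, a+b−1) on (0.34, 0.20) = 0.00
(x3 AND NOT x4) OR ((x5 AND x4) AND (x3 AND x2)) = min(1, a+b) on (0.05, 0.00) = 0.05
NOT ((x3 AND NOT x4) OR ((x5 AND x4) AND (x3 AND x2))) = 1 − 0.05 = 0.95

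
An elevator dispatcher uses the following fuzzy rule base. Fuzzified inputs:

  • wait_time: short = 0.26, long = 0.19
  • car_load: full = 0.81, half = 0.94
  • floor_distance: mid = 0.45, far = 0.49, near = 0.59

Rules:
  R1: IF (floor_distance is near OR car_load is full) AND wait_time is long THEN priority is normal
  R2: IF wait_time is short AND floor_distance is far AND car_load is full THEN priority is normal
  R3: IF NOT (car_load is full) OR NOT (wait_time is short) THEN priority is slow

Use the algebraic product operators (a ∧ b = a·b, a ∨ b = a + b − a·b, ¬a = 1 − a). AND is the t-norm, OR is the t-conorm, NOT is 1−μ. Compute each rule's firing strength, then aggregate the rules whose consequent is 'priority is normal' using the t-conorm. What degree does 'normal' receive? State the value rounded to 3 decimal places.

0.260

R1: (near=0.59 OR full=0.81) = 0.9221; AND[a·b] with long=0.19 → w = 0.1752
R2: short=0.26, far=0.49, full=0.81; AND[a·b] → w = 0.1032
R3: ¬full=1−0.81=0.19, ¬short=1−0.26=0.74; OR[a + b − a·b] → w = 0.7894
Rules with consequent 'normal': {R1, R2} → strengths 0.1752, 0.1032
Aggregate via t-conorm [a + b − a·b]: 0.2603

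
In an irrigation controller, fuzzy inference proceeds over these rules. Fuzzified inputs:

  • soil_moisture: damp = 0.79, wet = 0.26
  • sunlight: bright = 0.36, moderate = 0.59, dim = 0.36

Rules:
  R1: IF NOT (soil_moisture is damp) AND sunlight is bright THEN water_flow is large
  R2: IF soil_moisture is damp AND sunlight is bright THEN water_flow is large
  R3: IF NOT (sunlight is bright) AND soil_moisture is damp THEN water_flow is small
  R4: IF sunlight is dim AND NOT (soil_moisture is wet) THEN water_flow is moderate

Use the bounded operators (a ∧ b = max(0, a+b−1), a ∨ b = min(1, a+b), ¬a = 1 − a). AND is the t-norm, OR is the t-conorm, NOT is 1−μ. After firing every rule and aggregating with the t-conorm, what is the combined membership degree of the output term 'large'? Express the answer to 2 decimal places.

0.15

R1: ¬damp=1−0.79=0.21, bright=0.36; AND[max(0, a+b−1)] → w = 0.00
R2: damp=0.79, bright=0.36; AND[max(0, a+b−1)] → w = 0.15
R3: ¬bright=1−0.36=0.64, damp=0.79; AND[max(0, a+b−1)] → w = 0.43
R4: dim=0.36, ¬wet=1−0.26=0.74; AND[max(0, a+b−1)] → w = 0.10
Rules with consequent 'large': {R1, R2} → strengths 0.00, 0.15
Aggregate via t-conorm [min(1, a+b)]: 0.15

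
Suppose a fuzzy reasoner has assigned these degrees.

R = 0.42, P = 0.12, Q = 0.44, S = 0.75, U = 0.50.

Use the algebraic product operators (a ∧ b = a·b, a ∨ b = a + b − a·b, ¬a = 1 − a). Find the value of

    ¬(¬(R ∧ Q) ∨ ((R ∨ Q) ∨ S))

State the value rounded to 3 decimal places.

0.015

R ∧ Q = a·b on (0.4200, 0.4400) = 0.1848
¬(R ∧ Q) = 1 − 0.1848 = 0.8152
R ∨ Q = a + b − a·b on (0.4200, 0.4400) = 0.6752
(R ∨ Q) ∨ S = a + b − a·b on (0.6752, 0.7500) = 0.9188
¬(R ∧ Q) ∨ ((R ∨ Q) ∨ S) = a + b − a·b on (0.8152, 0.9188) = 0.9850
¬(¬(R ∧ Q) ∨ ((R ∨ Q) ∨ S)) = 1 − 0.9850 = 0.0150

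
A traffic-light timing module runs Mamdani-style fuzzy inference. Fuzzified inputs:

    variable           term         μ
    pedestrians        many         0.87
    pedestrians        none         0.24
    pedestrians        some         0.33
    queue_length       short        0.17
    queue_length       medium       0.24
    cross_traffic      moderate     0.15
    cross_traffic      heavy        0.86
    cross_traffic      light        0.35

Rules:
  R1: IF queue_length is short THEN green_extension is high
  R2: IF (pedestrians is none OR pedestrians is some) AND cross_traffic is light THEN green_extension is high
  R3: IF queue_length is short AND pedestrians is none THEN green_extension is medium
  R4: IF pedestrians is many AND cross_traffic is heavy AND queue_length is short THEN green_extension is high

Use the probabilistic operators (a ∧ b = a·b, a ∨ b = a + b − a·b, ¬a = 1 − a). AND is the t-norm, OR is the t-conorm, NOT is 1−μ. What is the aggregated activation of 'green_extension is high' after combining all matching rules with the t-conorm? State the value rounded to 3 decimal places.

0.400

R1: short=0.17 → w = 0.1700
R2: (none=0.24 OR some=0.33) = 0.4908; AND[a·b] with light=0.35 → w = 0.1718
R3: short=0.17, none=0.24; AND[a·b] → w = 0.0408
R4: many=0.87, heavy=0.86, short=0.17; AND[a·b] → w = 0.1272
Rules with consequent 'high': {R1, R2, R4} → strengths 0.1700, 0.1718, 0.1272
Aggregate via t-conorm [a + b − a·b]: 0.4000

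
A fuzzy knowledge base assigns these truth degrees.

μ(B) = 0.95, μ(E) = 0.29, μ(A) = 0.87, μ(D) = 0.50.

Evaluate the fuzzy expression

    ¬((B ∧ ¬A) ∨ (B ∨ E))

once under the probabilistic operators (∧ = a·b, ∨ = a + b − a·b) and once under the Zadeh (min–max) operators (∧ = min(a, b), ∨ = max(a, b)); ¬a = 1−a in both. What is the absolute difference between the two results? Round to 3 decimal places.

0.019

Under probabilistic:
  ¬A = 1 − 0.8700 = 0.1300
  B ∧ ¬A = a·b on (0.9500, 0.1300) = 0.1235
  B ∨ E = a + b − a·b on (0.9500, 0.2900) = 0.9645
  (B ∧ ¬A) ∨ (B ∨ E) = a + b − a·b on (0.1235, 0.9645) = 0.9689
  ¬((B ∧ ¬A) ∨ (B ∨ E)) = 1 − 0.9689 = 0.0311
  → value = 0.0311
Under Zadeh (min–max):
  ¬A = 1 − 0.87 = 0.13
  B ∧ ¬A = min(a, b) on (0.95, 0.13) = 0.13
  B ∨ E = max(a, b) on (0.95, 0.29) = 0.95
  (B ∧ ¬A) ∨ (B ∨ E) = max(a, b) on (0.13, 0.95) = 0.95
  ¬((B ∧ ¬A) ∨ (B ∨ E)) = 1 − 0.95 = 0.05
  → value = 0.0500
|0.0311 − 0.0500| = 0.019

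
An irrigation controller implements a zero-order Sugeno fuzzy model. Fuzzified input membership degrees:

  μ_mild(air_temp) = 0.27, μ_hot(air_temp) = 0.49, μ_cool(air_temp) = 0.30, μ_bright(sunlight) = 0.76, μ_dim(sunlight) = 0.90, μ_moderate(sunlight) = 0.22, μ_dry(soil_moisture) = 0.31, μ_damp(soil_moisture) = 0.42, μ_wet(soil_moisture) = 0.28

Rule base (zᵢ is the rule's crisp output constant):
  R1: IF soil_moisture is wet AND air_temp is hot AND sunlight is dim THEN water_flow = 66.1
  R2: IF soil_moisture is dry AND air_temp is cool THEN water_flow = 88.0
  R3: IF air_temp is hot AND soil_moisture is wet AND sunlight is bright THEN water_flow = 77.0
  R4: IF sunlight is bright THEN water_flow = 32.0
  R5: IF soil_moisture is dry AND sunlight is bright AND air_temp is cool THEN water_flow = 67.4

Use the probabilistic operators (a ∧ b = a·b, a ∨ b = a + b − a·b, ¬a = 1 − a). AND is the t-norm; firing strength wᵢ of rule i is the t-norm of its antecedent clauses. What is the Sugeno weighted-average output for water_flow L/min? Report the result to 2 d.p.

R1 (z=66.1): wet=0.28, hot=0.49, dim=0.90; AND[a·b] → w = 0.1235
R2 (z=88.0): dry=0.31, cool=0.30; AND[a·b] → w = 0.0930
R3 (z=77.0): hot=0.49, wet=0.28, bright=0.76; AND[a·b] → w = 0.1043
R4 (z=32.0): bright=0.76 → w = 0.7600
R5 (z=67.4): dry=0.31, bright=0.76, cool=0.30; AND[a·b] → w = 0.0707
Weighted average = (0.1235·66.1 + 0.0930·88.0 + 0.1043·77.0 + 0.7600·32.0 + 0.0707·67.4) / (0.1235 + 0.0930 + 0.1043 + 0.7600 + 0.0707)
  = 53.4588 / 1.1514 = 46.43

46.43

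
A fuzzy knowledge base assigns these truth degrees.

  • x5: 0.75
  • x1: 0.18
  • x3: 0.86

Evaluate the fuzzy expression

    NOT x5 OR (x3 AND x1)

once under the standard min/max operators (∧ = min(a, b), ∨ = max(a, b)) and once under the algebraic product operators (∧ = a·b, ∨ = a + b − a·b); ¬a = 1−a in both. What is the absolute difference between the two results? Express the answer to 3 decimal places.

Under standard min/max:
  NOT x5 = 1 − 0.75 = 0.25
  x3 AND x1 = min(a, b) on (0.86, 0.18) = 0.18
  NOT x5 OR (x3 AND x1) = max(a, b) on (0.25, 0.18) = 0.25
  → value = 0.2500
Under algebraic product:
  NOT x5 = 1 − 0.7500 = 0.2500
  x3 AND x1 = a·b on (0.8600, 0.1800) = 0.1548
  NOT x5 OR (x3 AND x1) = a + b − a·b on (0.2500, 0.1548) = 0.3661
  → value = 0.3661
|0.2500 − 0.3661| = 0.116

0.116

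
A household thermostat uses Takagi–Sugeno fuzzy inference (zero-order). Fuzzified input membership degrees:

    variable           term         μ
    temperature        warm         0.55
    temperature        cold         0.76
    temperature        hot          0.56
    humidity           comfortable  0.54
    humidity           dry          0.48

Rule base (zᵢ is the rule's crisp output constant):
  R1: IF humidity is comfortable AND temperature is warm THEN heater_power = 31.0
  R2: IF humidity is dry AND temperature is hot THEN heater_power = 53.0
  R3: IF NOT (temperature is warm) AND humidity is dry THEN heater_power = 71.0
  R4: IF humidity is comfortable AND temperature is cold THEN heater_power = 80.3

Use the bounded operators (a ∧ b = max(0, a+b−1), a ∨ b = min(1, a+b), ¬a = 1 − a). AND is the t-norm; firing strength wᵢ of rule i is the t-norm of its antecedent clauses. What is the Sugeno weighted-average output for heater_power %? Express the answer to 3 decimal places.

R1 (z=31.0): comfortable=0.54, warm=0.55; AND[max(0, a+b−1)] → w = 0.09
R2 (z=53.0): dry=0.48, hot=0.56; AND[max(0, a+b−1)] → w = 0.04
R3 (z=71.0): ¬warm=1−0.55=0.45, dry=0.48; AND[max(0, a+b−1)] → w = 0.00
R4 (z=80.3): comfortable=0.54, cold=0.76; AND[max(0, a+b−1)] → w = 0.30
Weighted average = (0.09·31.0 + 0.04·53.0 + 0.00·71.0 + 0.30·80.3) / (0.09 + 0.04 + 0.00 + 0.30)
  = 29.0000 / 0.4300 = 67.442

67.442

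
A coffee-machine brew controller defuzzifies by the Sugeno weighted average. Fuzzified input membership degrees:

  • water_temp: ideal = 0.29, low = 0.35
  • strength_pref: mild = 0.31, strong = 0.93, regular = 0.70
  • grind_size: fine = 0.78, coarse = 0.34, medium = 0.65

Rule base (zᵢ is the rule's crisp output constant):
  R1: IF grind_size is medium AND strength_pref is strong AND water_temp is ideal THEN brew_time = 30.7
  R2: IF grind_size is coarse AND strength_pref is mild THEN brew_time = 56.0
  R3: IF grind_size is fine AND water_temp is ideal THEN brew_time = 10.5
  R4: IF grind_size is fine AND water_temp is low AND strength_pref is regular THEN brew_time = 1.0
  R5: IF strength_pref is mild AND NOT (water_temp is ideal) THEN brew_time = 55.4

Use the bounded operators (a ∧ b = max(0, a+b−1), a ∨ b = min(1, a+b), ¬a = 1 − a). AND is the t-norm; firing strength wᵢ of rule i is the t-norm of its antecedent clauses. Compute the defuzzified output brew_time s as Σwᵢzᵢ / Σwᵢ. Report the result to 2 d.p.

R1 (z=30.7): medium=0.65, strong=0.93, ideal=0.29; AND[max(0, a+b−1)] → w = 0.00
R2 (z=56.0): coarse=0.34, mild=0.31; AND[max(0, a+b−1)] → w = 0.00
R3 (z=10.5): fine=0.78, ideal=0.29; AND[max(0, a+b−1)] → w = 0.07
R4 (z=1.0): fine=0.78, low=0.35, regular=0.70; AND[max(0, a+b−1)] → w = 0.00
R5 (z=55.4): mild=0.31, ¬ideal=1−0.29=0.71; AND[max(0, a+b−1)] → w = 0.02
Weighted average = (0.00·30.7 + 0.00·56.0 + 0.07·10.5 + 0.00·1.0 + 0.02·55.4) / (0.00 + 0.00 + 0.07 + 0.00 + 0.02)
  = 1.8430 / 0.0900 = 20.48

20.48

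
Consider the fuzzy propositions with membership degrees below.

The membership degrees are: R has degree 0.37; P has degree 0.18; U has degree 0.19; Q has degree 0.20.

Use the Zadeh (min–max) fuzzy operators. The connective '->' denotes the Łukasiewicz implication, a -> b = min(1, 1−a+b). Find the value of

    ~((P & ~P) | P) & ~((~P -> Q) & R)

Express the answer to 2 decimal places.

0.63

~P = 1 − 0.18 = 0.82
P & ~P = min(a, b) on (0.18, 0.82) = 0.18
(P & ~P) | P = max(a, b) on (0.18, 0.18) = 0.18
~((P & ~P) | P) = 1 − 0.18 = 0.82
~P = 1 − 0.18 = 0.82
~P -> Q  [Łukasiewicz: min(1, 1−a+b)] with a=0.82, b=0.20 → 0.38
(~P -> Q) & R = min(a, b) on (0.38, 0.37) = 0.37
~((~P -> Q) & R) = 1 − 0.37 = 0.63
~((P & ~P) | P) & ~((~P -> Q) & R) = min(a, b) on (0.82, 0.63) = 0.63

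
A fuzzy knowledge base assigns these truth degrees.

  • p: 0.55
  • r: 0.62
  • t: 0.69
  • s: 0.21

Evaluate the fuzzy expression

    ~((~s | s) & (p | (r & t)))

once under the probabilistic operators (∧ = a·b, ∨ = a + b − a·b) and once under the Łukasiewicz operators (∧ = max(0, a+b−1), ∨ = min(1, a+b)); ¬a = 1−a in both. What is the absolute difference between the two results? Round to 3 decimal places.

0.241

Under probabilistic:
  ~s = 1 − 0.2100 = 0.7900
  ~s | s = a + b − a·b on (0.7900, 0.2100) = 0.8341
  r & t = a·b on (0.6200, 0.6900) = 0.4278
  p | (r & t) = a + b − a·b on (0.5500, 0.4278) = 0.7425
  (~s | s) & (p | (r & t)) = a·b on (0.8341, 0.7425) = 0.6193
  ~((~s | s) & (p | (r & t))) = 1 − 0.6193 = 0.3807
  → value = 0.3807
Under Łukasiewicz:
  ~s = 1 − 0.21 = 0.79
  ~s | s = min(1, a+b) on (0.79, 0.21) = 1.00
  r & t = max(0, a+b−1) on (0.62, 0.69) = 0.31
  p | (r & t) = min(1, a+b) on (0.55, 0.31) = 0.86
  (~s | s) & (p | (r & t)) = max(0, a+b−1) on (1.00, 0.86) = 0.86
  ~((~s | s) & (p | (r & t))) = 1 − 0.86 = 0.14
  → value = 0.1400
|0.3807 − 0.1400| = 0.241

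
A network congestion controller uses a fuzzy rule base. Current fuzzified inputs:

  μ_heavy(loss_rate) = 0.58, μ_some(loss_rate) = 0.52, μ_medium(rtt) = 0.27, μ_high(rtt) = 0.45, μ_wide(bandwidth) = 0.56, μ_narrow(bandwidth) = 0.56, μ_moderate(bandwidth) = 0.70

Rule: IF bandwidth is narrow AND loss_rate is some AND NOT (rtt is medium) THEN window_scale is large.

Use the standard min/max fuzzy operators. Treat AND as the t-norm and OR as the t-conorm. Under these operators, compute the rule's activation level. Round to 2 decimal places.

firing strength: narrow=0.56, some=0.52, ¬medium=1−0.27=0.73; AND[min(a, b)] → w = 0.52

0.52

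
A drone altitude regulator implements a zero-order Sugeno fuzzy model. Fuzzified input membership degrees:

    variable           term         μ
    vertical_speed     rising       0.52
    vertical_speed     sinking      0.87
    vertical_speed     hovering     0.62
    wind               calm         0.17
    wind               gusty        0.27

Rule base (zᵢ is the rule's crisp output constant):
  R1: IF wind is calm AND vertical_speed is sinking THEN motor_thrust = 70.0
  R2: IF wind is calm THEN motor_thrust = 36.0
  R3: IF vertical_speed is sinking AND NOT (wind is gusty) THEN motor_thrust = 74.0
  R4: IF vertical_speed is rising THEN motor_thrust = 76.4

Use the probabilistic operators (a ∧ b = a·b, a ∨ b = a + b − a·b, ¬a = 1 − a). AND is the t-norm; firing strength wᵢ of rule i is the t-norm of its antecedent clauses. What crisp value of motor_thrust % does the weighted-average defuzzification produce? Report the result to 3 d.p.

70.060

R1 (z=70.0): calm=0.17, sinking=0.87; AND[a·b] → w = 0.1479
R2 (z=36.0): calm=0.17 → w = 0.1700
R3 (z=74.0): sinking=0.87, ¬gusty=1−0.27=0.73; AND[a·b] → w = 0.6351
R4 (z=76.4): rising=0.52 → w = 0.5200
Weighted average = (0.1479·70.0 + 0.1700·36.0 + 0.6351·74.0 + 0.5200·76.4) / (0.1479 + 0.1700 + 0.6351 + 0.5200)
  = 103.1984 / 1.4730 = 70.060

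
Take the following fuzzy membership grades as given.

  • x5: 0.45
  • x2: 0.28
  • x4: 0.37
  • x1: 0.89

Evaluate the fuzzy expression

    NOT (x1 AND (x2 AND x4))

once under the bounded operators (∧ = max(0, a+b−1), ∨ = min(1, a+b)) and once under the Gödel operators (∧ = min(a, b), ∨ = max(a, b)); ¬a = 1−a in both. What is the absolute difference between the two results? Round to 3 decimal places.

Under bounded:
  x2 AND x4 = max(0, a+b−1) on (0.28, 0.37) = 0.00
  x1 AND (x2 AND x4) = max(0, a+b−1) on (0.89, 0.00) = 0.00
  NOT (x1 AND (x2 AND x4)) = 1 − 0.00 = 1.00
  → value = 1.0000
Under Gödel:
  x2 AND x4 = min(a, b) on (0.28, 0.37) = 0.28
  x1 AND (x2 AND x4) = min(a, b) on (0.89, 0.28) = 0.28
  NOT (x1 AND (x2 AND x4)) = 1 − 0.28 = 0.72
  → value = 0.7200
|1.0000 − 0.7200| = 0.280

0.280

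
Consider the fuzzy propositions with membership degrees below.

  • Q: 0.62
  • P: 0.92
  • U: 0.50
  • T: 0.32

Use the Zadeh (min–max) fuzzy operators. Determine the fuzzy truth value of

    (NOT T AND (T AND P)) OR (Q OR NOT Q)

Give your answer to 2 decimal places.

NOT T = 1 − 0.32 = 0.68
T AND P = min(a, b) on (0.32, 0.92) = 0.32
NOT T AND (T AND P) = min(a, b) on (0.68, 0.32) = 0.32
NOT Q = 1 − 0.62 = 0.38
Q OR NOT Q = max(a, b) on (0.62, 0.38) = 0.62
(NOT T AND (T AND P)) OR (Q OR NOT Q) = max(a, b) on (0.32, 0.62) = 0.62

0.62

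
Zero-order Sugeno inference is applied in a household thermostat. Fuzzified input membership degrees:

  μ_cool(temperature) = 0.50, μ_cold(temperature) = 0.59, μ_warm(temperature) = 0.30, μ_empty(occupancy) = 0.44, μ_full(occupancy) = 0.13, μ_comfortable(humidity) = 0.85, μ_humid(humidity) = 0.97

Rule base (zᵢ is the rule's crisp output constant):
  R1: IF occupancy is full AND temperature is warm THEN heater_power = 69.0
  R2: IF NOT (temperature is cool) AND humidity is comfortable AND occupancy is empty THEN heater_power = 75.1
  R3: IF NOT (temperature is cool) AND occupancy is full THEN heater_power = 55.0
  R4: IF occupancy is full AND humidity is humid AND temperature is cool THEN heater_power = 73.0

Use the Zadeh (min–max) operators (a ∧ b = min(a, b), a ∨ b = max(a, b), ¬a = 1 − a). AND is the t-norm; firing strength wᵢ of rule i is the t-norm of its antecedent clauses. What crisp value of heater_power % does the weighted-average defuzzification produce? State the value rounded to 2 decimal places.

R1 (z=69.0): full=0.13, warm=0.30; AND[min(a, b)] → w = 0.13
R2 (z=75.1): ¬cool=1−0.50=0.50, comfortable=0.85, empty=0.44; AND[min(a, b)] → w = 0.44
R3 (z=55.0): ¬cool=1−0.50=0.50, full=0.13; AND[min(a, b)] → w = 0.13
R4 (z=73.0): full=0.13, humid=0.97, cool=0.50; AND[min(a, b)] → w = 0.13
Weighted average = (0.13·69.0 + 0.44·75.1 + 0.13·55.0 + 0.13·73.0) / (0.13 + 0.44 + 0.13 + 0.13)
  = 58.6540 / 0.8300 = 70.67

70.67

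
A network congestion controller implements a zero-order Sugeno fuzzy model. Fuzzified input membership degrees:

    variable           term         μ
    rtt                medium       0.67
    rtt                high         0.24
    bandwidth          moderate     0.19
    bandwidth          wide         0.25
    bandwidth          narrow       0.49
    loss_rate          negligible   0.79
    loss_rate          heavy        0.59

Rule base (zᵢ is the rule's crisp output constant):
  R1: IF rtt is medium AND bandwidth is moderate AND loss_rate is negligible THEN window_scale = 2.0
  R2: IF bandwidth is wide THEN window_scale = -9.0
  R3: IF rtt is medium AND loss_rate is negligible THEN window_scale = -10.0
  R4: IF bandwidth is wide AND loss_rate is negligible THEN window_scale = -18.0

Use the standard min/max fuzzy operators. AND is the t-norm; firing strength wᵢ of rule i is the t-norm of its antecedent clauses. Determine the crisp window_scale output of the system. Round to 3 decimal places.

R1 (z=2.0): medium=0.67, moderate=0.19, negligible=0.79; AND[min(a, b)] → w = 0.19
R2 (z=-9.0): wide=0.25 → w = 0.25
R3 (z=-10.0): medium=0.67, negligible=0.79; AND[min(a, b)] → w = 0.67
R4 (z=-18.0): wide=0.25, negligible=0.79; AND[min(a, b)] → w = 0.25
Weighted average = (0.19·2.0 + 0.25·-9.0 + 0.67·-10.0 + 0.25·-18.0) / (0.19 + 0.25 + 0.67 + 0.25)
  = -13.0700 / 1.3600 = -9.610

-9.610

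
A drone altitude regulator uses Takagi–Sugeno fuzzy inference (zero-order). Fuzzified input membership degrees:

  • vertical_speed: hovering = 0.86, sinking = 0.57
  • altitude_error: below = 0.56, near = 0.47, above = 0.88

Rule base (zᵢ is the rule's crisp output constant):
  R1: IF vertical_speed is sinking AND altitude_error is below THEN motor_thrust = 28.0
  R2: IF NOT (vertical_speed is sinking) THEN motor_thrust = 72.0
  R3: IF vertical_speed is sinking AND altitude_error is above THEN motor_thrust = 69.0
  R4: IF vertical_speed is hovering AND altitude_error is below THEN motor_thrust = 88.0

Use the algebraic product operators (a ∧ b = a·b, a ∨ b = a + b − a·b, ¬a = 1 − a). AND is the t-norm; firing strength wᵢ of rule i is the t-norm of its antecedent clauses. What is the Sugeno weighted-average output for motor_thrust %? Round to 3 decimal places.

67.472

R1 (z=28.0): sinking=0.57, below=0.56; AND[a·b] → w = 0.3192
R2 (z=72.0): ¬sinking=1−0.57=0.43 → w = 0.4300
R3 (z=69.0): sinking=0.57, above=0.88; AND[a·b] → w = 0.5016
R4 (z=88.0): hovering=0.86, below=0.56; AND[a·b] → w = 0.4816
Weighted average = (0.3192·28.0 + 0.4300·72.0 + 0.5016·69.0 + 0.4816·88.0) / (0.3192 + 0.4300 + 0.5016 + 0.4816)
  = 116.8888 / 1.7324 = 67.472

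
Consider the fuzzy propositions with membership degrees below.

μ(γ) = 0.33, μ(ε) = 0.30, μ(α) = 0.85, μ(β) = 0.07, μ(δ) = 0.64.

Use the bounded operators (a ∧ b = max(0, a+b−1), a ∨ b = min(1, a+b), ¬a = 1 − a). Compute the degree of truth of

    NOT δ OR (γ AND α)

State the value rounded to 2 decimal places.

NOT δ = 1 − 0.64 = 0.36
γ AND α = max(0, a+b−1) on (0.33, 0.85) = 0.18
NOT δ OR (γ AND α) = min(1, a+b) on (0.36, 0.18) = 0.54

0.54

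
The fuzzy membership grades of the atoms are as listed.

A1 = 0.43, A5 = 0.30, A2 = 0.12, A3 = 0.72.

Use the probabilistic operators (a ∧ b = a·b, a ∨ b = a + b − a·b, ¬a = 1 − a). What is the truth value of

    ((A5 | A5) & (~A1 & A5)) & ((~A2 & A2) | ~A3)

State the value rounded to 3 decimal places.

A5 | A5 = a + b − a·b on (0.3000, 0.3000) = 0.5100
~A1 = 1 − 0.4300 = 0.5700
~A1 & A5 = a·b on (0.5700, 0.3000) = 0.1710
(A5 | A5) & (~A1 & A5) = a·b on (0.5100, 0.1710) = 0.0872
~A2 = 1 − 0.1200 = 0.8800
~A2 & A2 = a·b on (0.8800, 0.1200) = 0.1056
~A3 = 1 − 0.7200 = 0.2800
(~A2 & A2) | ~A3 = a + b − a·b on (0.1056, 0.2800) = 0.3560
((A5 | A5) & (~A1 & A5)) & ((~A2 & A2) | ~A3) = a·b on (0.0872, 0.3560) = 0.0310

0.031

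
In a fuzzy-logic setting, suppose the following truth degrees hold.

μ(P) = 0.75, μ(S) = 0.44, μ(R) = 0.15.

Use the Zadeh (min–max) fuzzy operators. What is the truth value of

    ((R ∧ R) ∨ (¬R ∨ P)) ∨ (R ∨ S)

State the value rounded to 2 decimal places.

R ∧ R = min(a, b) on (0.15, 0.15) = 0.15
¬R = 1 − 0.15 = 0.85
¬R ∨ P = max(a, b) on (0.85, 0.75) = 0.85
(R ∧ R) ∨ (¬R ∨ P) = max(a, b) on (0.15, 0.85) = 0.85
R ∨ S = max(a, b) on (0.15, 0.44) = 0.44
((R ∧ R) ∨ (¬R ∨ P)) ∨ (R ∨ S) = max(a, b) on (0.85, 0.44) = 0.85

0.85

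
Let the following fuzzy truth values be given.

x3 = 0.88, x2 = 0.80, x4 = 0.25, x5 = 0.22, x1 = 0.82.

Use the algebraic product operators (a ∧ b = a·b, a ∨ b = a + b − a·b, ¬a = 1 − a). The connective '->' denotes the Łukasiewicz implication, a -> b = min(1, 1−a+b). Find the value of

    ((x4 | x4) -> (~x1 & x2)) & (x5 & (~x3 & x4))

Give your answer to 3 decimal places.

0.005

x4 | x4 = a + b − a·b on (0.2500, 0.2500) = 0.4375
~x1 = 1 − 0.8200 = 0.1800
~x1 & x2 = a·b on (0.1800, 0.8000) = 0.1440
(x4 | x4) -> (~x1 & x2)  [Łukasiewicz: min(1, 1−a+b)] with a=0.4375, b=0.1440 → 0.7065
~x3 = 1 − 0.8800 = 0.1200
~x3 & x4 = a·b on (0.1200, 0.2500) = 0.0300
x5 & (~x3 & x4) = a·b on (0.2200, 0.0300) = 0.0066
((x4 | x4) -> (~x1 & x2)) & (x5 & (~x3 & x4)) = a·b on (0.7065, 0.0066) = 0.0047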